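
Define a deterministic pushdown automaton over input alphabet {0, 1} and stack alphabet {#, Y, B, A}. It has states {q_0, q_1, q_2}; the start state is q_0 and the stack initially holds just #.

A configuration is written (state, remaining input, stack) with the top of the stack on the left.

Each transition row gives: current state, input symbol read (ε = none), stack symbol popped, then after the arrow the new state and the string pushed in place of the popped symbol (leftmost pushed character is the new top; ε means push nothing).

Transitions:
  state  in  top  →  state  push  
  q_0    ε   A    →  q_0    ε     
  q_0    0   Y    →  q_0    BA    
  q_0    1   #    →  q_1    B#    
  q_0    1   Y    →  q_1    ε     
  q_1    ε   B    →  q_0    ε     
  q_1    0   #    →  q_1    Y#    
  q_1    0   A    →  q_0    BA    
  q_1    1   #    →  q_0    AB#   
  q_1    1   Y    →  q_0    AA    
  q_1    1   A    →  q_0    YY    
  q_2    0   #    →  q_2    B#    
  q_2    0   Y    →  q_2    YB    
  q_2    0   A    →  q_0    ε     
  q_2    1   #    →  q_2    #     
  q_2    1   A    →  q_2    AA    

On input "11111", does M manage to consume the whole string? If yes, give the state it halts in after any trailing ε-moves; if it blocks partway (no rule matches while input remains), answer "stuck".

q_0

(q_0, 11111, #)
  read 1, top #: go to q_1, push B# → (q_1, 1111, B#)
  ε-move, top B: go to q_0, push ε → (q_0, 1111, #)
  read 1, top #: go to q_1, push B# → (q_1, 111, B#)
  ε-move, top B: go to q_0, push ε → (q_0, 111, #)
  read 1, top #: go to q_1, push B# → (q_1, 11, B#)
  ε-move, top B: go to q_0, push ε → (q_0, 11, #)
  read 1, top #: go to q_1, push B# → (q_1, 1, B#)
  ε-move, top B: go to q_0, push ε → (q_0, 1, #)
  read 1, top #: go to q_1, push B# → (q_1, ε, B#)
  ε-move, top B: go to q_0, push ε → (q_0, ε, #)
All input consumed; M is in state q_0.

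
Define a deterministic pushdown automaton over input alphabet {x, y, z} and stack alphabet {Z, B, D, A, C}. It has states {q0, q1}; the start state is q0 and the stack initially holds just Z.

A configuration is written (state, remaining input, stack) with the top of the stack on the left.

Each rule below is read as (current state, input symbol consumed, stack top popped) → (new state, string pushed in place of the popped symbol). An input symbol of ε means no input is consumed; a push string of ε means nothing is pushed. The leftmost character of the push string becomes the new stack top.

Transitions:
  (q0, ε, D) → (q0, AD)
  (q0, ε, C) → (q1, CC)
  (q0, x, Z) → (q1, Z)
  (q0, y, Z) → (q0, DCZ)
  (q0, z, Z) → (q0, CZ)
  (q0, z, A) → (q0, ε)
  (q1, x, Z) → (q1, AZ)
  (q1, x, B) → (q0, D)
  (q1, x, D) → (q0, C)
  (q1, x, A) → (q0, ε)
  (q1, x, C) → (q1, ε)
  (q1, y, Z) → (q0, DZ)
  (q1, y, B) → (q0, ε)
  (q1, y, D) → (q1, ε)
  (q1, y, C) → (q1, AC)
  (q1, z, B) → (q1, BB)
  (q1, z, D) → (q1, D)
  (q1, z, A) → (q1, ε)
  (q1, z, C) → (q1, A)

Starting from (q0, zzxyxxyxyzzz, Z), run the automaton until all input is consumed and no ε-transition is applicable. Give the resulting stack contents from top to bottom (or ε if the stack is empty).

(q0, zzxyxxyxyzzz, Z)
  read z, top Z: go to q0, push CZ → (q0, zxyxxyxyzzz, CZ)
  ε-move, top C: go to q1, push CC → (q1, zxyxxyxyzzz, CCZ)
  read z, top C: go to q1, push A → (q1, xyxxyxyzzz, ACZ)
  read x, top A: go to q0, push ε → (q0, yxxyxyzzz, CZ)
  ε-move, top C: go to q1, push CC → (q1, yxxyxyzzz, CCZ)
  read y, top C: go to q1, push AC → (q1, xxyxyzzz, ACCZ)
  read x, top A: go to q0, push ε → (q0, xyxyzzz, CCZ)
  ε-move, top C: go to q1, push CC → (q1, xyxyzzz, CCCZ)
  read x, top C: go to q1, push ε → (q1, yxyzzz, CCZ)
  read y, top C: go to q1, push AC → (q1, xyzzz, ACCZ)
  read x, top A: go to q0, push ε → (q0, yzzz, CCZ)
  ε-move, top C: go to q1, push CC → (q1, yzzz, CCCZ)
  read y, top C: go to q1, push AC → (q1, zzz, ACCCZ)
  read z, top A: go to q1, push ε → (q1, zz, CCCZ)
  read z, top C: go to q1, push A → (q1, z, ACCZ)
  read z, top A: go to q1, push ε → (q1, ε, CCZ)
All input consumed in state q1 with stack CCZ.

CCZ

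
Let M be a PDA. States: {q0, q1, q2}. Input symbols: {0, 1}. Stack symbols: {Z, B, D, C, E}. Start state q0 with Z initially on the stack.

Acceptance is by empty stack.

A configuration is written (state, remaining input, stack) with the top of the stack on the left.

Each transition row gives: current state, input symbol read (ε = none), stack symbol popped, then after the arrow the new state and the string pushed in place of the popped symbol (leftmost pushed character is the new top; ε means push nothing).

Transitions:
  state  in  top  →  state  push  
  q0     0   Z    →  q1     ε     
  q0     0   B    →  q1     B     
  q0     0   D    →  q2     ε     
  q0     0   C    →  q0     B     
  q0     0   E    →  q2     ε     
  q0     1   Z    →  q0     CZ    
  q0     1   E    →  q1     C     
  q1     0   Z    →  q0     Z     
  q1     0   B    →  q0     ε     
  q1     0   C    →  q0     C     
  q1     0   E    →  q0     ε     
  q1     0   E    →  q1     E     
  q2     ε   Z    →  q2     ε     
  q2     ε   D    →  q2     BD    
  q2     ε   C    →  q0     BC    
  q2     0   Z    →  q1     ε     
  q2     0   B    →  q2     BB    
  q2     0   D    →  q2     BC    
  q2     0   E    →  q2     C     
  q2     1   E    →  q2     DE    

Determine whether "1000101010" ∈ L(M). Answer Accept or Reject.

Reject

No computation consumes all input and empties the stack.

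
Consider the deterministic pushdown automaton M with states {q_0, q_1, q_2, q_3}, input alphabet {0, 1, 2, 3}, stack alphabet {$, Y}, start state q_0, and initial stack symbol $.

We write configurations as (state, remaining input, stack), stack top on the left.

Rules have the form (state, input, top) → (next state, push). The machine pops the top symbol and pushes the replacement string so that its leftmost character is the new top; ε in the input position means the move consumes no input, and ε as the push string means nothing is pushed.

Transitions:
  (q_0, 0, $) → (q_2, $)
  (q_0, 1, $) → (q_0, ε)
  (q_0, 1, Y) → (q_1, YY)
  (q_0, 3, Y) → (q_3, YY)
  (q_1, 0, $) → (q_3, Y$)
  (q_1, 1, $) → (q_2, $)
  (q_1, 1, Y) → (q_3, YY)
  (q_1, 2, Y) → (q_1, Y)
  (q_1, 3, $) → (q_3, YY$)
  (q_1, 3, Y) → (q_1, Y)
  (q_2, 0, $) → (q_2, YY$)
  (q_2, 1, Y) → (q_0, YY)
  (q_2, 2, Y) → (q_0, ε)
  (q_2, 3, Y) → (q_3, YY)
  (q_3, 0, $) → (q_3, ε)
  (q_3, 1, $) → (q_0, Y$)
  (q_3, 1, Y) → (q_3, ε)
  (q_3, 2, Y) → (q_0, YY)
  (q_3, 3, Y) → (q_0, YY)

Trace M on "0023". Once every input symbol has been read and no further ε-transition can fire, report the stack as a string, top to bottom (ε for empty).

(q_0, 0023, $)
  read 0, top $: go to q_2, push $ → (q_2, 023, $)
  read 0, top $: go to q_2, push YY$ → (q_2, 23, YY$)
  read 2, top Y: go to q_0, push ε → (q_0, 3, Y$)
  read 3, top Y: go to q_3, push YY → (q_3, ε, YY$)
All input consumed in state q_3 with stack YY$.

YY$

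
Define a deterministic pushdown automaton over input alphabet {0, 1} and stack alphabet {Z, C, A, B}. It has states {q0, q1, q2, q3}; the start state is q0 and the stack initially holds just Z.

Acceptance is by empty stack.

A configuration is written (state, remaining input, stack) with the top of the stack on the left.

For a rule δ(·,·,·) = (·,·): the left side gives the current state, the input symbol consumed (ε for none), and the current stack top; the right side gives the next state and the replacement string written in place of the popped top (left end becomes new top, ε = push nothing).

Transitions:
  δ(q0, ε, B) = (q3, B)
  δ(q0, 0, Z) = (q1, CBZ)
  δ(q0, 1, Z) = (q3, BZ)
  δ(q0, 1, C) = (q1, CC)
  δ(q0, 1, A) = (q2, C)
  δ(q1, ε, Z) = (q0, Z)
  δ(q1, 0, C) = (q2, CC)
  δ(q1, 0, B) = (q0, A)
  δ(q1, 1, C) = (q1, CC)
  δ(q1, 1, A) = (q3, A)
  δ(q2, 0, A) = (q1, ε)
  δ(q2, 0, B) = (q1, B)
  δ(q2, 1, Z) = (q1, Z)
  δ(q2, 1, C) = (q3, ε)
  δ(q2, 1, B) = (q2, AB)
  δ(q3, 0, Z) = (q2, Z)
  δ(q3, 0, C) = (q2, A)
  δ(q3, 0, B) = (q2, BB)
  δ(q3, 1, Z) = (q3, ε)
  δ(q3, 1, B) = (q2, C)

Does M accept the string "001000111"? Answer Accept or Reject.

(q0, 001000111, Z)
  read 0, top Z: go to q1, push CBZ → (q1, 01000111, CBZ)
  read 0, top C: go to q2, push CC → (q2, 1000111, CCBZ)
  read 1, top C: go to q3, push ε → (q3, 000111, CBZ)
  read 0, top C: go to q2, push A → (q2, 00111, ABZ)
  read 0, top A: go to q1, push ε → (q1, 0111, BZ)
  read 0, top B: go to q0, push A → (q0, 111, AZ)
  read 1, top A: go to q2, push C → (q2, 11, CZ)
  read 1, top C: go to q3, push ε → (q3, 1, Z)
  read 1, top Z: go to q3, push ε → (q3, ε, ε)
All input consumed and the stack is empty.

Accept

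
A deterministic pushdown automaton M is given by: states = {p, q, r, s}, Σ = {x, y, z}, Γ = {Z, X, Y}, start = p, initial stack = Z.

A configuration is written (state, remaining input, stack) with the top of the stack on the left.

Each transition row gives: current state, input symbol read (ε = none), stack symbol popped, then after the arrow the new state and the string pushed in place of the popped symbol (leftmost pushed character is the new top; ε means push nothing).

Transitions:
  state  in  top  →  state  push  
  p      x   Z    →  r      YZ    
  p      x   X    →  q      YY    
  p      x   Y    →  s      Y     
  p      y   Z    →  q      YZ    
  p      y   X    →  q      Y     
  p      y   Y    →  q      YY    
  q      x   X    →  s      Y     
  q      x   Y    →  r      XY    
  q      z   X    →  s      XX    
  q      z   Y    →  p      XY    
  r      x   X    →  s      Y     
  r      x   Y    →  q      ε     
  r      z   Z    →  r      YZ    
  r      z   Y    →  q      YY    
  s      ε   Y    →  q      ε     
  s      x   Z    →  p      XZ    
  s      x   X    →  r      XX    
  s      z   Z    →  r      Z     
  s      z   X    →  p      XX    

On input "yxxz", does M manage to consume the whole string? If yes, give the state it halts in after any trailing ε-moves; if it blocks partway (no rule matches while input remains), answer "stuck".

(p, yxxz, Z)
  read y, top Z: go to q, push YZ → (q, xxz, YZ)
  read x, top Y: go to r, push XY → (r, xz, XYZ)
  read x, top X: go to s, push Y → (s, z, YYZ)
  ε-move, top Y: go to q, push ε → (q, z, YZ)
  read z, top Y: go to p, push XY → (p, ε, XYZ)
All input consumed; M is in state p.

p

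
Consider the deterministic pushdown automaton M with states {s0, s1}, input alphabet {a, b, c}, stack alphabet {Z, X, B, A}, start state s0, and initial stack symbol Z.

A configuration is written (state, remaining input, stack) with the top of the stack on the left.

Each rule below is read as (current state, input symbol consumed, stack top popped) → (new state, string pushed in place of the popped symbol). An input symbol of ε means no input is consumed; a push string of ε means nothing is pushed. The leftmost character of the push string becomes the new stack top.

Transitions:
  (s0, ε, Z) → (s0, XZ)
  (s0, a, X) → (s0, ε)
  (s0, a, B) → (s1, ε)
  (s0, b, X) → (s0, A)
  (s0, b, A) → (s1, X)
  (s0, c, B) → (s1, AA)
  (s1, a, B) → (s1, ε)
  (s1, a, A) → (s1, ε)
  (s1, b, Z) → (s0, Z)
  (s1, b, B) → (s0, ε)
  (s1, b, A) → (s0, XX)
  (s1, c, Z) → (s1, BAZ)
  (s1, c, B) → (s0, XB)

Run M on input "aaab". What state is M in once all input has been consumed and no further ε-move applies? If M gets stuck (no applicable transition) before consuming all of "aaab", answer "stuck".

s0

(s0, aaab, Z)
  ε-move, top Z: go to s0, push XZ → (s0, aaab, XZ)
  read a, top X: go to s0, push ε → (s0, aab, Z)
  ε-move, top Z: go to s0, push XZ → (s0, aab, XZ)
  read a, top X: go to s0, push ε → (s0, ab, Z)
  ε-move, top Z: go to s0, push XZ → (s0, ab, XZ)
  read a, top X: go to s0, push ε → (s0, b, Z)
  ε-move, top Z: go to s0, push XZ → (s0, b, XZ)
  read b, top X: go to s0, push A → (s0, ε, AZ)
All input consumed; M is in state s0.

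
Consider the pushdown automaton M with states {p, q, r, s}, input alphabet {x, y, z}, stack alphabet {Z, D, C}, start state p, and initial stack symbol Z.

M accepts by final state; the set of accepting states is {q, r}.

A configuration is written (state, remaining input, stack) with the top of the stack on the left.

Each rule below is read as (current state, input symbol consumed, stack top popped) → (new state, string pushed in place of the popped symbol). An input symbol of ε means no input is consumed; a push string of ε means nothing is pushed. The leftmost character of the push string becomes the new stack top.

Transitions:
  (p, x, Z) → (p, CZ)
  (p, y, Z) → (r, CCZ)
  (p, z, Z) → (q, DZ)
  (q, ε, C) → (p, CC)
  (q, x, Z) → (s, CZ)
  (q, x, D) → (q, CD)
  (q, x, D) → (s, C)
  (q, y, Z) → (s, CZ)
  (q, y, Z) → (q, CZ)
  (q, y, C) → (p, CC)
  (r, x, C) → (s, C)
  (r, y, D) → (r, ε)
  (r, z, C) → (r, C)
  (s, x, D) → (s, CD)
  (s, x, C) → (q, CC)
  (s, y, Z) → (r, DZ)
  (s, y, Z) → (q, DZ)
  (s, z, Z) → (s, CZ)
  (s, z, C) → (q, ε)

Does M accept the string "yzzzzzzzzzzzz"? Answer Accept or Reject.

One accepting computation: (p, yzzzzzzzzzzzz, Z) ⊢ (r, zzzzzzzzzzzz, CCZ) ⊢ (r, zzzzzzzzzzz, CCZ) ⊢ (r, zzzzzzzzzz, CCZ) ⊢ (r, zzzzzzzzz, CCZ) ⊢ (r, zzzzzzzz, CCZ) ⊢ (r, zzzzzzz, CCZ) ⊢ (r, zzzzzz, CCZ) ⊢ (r, zzzzz, CCZ) ⊢ (r, zzzz, CCZ) ⊢ (r, zzz, CCZ) ⊢ (r, zz, CCZ) ⊢ (r, z, CCZ) ⊢ (r, ε, CCZ)
All input consumed and state r ∈ F.

Accept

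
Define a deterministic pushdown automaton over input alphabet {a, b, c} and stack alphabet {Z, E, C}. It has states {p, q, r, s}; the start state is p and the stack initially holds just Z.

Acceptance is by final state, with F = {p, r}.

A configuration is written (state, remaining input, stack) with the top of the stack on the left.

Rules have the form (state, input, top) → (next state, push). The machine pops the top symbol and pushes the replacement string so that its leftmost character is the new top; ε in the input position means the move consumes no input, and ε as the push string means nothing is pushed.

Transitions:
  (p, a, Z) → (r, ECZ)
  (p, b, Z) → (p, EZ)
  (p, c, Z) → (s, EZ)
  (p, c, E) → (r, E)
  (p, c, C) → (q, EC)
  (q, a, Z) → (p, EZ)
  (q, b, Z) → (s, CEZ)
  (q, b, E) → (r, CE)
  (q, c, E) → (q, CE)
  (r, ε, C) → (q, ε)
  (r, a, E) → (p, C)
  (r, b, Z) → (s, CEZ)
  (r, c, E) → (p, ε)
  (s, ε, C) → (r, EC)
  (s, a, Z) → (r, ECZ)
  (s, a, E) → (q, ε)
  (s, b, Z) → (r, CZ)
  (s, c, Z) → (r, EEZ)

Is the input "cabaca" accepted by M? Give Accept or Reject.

Reject

(p, cabaca, Z)
  read c, top Z: go to s, push EZ → (s, abaca, EZ)
  read a, top E: go to q, push ε → (q, baca, Z)
  read b, top Z: go to s, push CEZ → (s, aca, CEZ)
  ε-move, top C: go to r, push EC → (r, aca, ECEZ)
  read a, top E: go to p, push C → (p, ca, CCEZ)
  read c, top C: go to q, push EC → (q, a, ECCEZ)
No transition applies at (q, a, ECCEZ); input not fully consumed.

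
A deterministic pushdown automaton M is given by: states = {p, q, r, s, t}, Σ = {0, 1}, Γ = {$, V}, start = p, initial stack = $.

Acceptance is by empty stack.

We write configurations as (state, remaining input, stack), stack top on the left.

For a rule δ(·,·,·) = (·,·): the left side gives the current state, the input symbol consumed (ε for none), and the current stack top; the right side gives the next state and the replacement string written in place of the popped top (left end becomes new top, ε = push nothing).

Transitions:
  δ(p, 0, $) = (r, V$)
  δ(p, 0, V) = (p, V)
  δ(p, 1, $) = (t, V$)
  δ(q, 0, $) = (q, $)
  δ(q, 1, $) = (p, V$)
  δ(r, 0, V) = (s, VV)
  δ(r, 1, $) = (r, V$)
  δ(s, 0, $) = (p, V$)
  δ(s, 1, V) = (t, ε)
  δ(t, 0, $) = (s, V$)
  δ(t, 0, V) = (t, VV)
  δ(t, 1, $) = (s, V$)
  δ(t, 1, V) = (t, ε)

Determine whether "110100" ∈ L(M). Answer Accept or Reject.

Reject

(p, 110100, $)
  read 1, top $: go to t, push V$ → (t, 10100, V$)
  read 1, top V: go to t, push ε → (t, 0100, $)
  read 0, top $: go to s, push V$ → (s, 100, V$)
  read 1, top V: go to t, push ε → (t, 00, $)
  read 0, top $: go to s, push V$ → (s, 0, V$)
No transition applies at (s, 0, V$); input not fully consumed.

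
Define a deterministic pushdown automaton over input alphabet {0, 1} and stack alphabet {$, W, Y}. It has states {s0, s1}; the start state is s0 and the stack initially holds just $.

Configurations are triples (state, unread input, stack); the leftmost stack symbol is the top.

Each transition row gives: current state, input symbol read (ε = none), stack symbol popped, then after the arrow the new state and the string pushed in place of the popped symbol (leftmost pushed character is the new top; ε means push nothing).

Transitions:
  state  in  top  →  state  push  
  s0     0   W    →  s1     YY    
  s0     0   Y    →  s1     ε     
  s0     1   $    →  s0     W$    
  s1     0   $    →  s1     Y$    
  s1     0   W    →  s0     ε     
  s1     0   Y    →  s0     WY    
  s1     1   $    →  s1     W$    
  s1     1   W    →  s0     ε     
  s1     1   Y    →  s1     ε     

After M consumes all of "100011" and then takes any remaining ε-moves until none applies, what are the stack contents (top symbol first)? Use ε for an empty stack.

(s0, 100011, $)
  read 1, top $: go to s0, push W$ → (s0, 00011, W$)
  read 0, top W: go to s1, push YY → (s1, 0011, YY$)
  read 0, top Y: go to s0, push WY → (s0, 011, WYY$)
  read 0, top W: go to s1, push YY → (s1, 11, YYYY$)
  read 1, top Y: go to s1, push ε → (s1, 1, YYY$)
  read 1, top Y: go to s1, push ε → (s1, ε, YY$)
All input consumed in state s1 with stack YY$.

YY$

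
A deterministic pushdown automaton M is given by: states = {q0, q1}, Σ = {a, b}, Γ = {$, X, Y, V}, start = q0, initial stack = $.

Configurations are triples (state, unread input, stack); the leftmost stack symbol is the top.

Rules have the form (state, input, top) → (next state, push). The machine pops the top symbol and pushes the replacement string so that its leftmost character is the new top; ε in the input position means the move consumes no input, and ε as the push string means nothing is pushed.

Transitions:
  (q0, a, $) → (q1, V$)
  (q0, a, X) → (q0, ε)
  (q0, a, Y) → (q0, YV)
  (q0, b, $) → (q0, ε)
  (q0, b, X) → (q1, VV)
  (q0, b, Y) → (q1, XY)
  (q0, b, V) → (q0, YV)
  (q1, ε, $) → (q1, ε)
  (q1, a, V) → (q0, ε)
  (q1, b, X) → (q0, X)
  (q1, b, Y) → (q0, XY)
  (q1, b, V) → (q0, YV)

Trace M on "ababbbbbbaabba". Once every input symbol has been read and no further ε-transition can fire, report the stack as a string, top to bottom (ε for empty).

YVVVYVV$

(q0, ababbbbbbaabba, $)
  read a, top $: go to q1, push V$ → (q1, babbbbbbaabba, V$)
  read b, top V: go to q0, push YV → (q0, abbbbbbaabba, YV$)
  read a, top Y: go to q0, push YV → (q0, bbbbbbaabba, YVV$)
  read b, top Y: go to q1, push XY → (q1, bbbbbaabba, XYVV$)
  read b, top X: go to q0, push X → (q0, bbbbaabba, XYVV$)
  read b, top X: go to q1, push VV → (q1, bbbaabba, VVYVV$)
  read b, top V: go to q0, push YV → (q0, bbaabba, YVVYVV$)
  read b, top Y: go to q1, push XY → (q1, baabba, XYVVYVV$)
  read b, top X: go to q0, push X → (q0, aabba, XYVVYVV$)
  read a, top X: go to q0, push ε → (q0, abba, YVVYVV$)
  read a, top Y: go to q0, push YV → (q0, bba, YVVVYVV$)
  read b, top Y: go to q1, push XY → (q1, ba, XYVVVYVV$)
  read b, top X: go to q0, push X → (q0, a, XYVVVYVV$)
  read a, top X: go to q0, push ε → (q0, ε, YVVVYVV$)
All input consumed in state q0 with stack YVVVYVV$.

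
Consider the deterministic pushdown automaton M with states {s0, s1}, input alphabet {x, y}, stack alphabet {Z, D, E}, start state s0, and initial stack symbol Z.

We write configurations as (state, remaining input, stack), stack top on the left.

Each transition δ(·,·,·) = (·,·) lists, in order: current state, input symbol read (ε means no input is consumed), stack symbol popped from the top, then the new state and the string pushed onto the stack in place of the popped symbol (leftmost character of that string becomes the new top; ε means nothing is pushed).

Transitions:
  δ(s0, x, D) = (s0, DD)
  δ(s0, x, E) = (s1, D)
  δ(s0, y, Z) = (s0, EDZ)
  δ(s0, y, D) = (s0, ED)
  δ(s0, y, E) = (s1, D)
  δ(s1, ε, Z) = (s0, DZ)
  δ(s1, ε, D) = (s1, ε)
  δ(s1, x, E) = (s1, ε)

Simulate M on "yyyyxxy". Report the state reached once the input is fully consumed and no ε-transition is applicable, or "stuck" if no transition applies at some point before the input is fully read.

(s0, yyyyxxy, Z)
  read y, top Z: go to s0, push EDZ → (s0, yyyxxy, EDZ)
  read y, top E: go to s1, push D → (s1, yyxxy, DDZ)
  ε-move, top D: go to s1, push ε → (s1, yyxxy, DZ)
  ε-move, top D: go to s1, push ε → (s1, yyxxy, Z)
  ε-move, top Z: go to s0, push DZ → (s0, yyxxy, DZ)
  read y, top D: go to s0, push ED → (s0, yxxy, EDZ)
  read y, top E: go to s1, push D → (s1, xxy, DDZ)
  ε-move, top D: go to s1, push ε → (s1, xxy, DZ)
  ε-move, top D: go to s1, push ε → (s1, xxy, Z)
  ε-move, top Z: go to s0, push DZ → (s0, xxy, DZ)
  read x, top D: go to s0, push DD → (s0, xy, DDZ)
  read x, top D: go to s0, push DD → (s0, y, DDDZ)
  read y, top D: go to s0, push ED → (s0, ε, EDDDZ)
All input consumed; M is in state s0.

s0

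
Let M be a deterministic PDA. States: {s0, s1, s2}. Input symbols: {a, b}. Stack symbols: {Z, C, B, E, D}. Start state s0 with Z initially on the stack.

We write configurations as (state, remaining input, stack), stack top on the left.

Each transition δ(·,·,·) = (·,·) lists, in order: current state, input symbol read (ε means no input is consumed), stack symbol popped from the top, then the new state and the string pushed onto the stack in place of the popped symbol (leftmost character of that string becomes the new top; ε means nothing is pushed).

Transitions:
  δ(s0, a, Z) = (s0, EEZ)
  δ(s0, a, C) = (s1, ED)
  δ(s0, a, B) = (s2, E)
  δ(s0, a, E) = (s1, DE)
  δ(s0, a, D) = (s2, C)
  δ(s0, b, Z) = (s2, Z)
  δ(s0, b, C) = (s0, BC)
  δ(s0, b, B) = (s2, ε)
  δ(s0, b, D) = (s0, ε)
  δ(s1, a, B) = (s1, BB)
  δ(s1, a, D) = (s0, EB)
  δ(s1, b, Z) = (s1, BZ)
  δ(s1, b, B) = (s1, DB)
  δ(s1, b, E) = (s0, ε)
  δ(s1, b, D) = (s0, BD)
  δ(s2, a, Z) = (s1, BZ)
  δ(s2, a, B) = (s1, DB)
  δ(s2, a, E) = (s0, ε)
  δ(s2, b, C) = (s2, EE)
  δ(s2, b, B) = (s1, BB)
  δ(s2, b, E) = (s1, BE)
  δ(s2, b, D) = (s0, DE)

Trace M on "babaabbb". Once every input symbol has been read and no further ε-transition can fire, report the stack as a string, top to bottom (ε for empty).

DEEBBZ

(s0, babaabbb, Z)
  read b, top Z: go to s2, push Z → (s2, abaabbb, Z)
  read a, top Z: go to s1, push BZ → (s1, baabbb, BZ)
  read b, top B: go to s1, push DB → (s1, aabbb, DBZ)
  read a, top D: go to s0, push EB → (s0, abbb, EBBZ)
  read a, top E: go to s1, push DE → (s1, bbb, DEBBZ)
  read b, top D: go to s0, push BD → (s0, bb, BDEBBZ)
  read b, top B: go to s2, push ε → (s2, b, DEBBZ)
  read b, top D: go to s0, push DE → (s0, ε, DEEBBZ)
All input consumed in state s0 with stack DEEBBZ.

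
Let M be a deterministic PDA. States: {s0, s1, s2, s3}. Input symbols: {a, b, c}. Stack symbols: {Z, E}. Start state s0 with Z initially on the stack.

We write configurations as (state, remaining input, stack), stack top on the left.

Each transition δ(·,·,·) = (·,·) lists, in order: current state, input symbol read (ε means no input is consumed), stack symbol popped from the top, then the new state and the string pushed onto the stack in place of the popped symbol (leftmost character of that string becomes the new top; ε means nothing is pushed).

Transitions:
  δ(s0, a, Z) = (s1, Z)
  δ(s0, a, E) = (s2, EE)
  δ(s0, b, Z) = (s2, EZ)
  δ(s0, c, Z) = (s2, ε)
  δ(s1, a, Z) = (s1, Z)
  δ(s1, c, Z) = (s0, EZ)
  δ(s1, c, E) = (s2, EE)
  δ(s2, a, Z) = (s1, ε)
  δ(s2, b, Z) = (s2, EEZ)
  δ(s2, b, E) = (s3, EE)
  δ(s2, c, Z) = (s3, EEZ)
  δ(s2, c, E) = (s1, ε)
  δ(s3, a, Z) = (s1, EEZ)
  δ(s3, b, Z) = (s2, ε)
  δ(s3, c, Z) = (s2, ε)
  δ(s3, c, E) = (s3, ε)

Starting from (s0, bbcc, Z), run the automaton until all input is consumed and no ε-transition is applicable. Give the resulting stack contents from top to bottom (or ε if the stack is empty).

(s0, bbcc, Z)
  read b, top Z: go to s2, push EZ → (s2, bcc, EZ)
  read b, top E: go to s3, push EE → (s3, cc, EEZ)
  read c, top E: go to s3, push ε → (s3, c, EZ)
  read c, top E: go to s3, push ε → (s3, ε, Z)
All input consumed in state s3 with stack Z.

Z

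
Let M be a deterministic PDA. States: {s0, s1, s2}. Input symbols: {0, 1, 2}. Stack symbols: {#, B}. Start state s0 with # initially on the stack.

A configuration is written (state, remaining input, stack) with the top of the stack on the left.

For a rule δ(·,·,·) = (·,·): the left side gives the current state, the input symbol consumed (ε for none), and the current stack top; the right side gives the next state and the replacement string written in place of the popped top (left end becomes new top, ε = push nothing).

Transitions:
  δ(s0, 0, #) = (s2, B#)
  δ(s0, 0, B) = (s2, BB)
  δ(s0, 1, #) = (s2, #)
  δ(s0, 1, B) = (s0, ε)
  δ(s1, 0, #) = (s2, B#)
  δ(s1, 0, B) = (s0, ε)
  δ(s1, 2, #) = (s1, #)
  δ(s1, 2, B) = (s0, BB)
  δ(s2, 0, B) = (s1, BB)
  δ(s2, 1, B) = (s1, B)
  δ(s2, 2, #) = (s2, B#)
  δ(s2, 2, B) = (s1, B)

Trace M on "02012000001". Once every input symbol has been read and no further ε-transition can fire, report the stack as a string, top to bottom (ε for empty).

B#

(s0, 02012000001, #)
  read 0, top #: go to s2, push B# → (s2, 2012000001, B#)
  read 2, top B: go to s1, push B → (s1, 012000001, B#)
  read 0, top B: go to s0, push ε → (s0, 12000001, #)
  read 1, top #: go to s2, push # → (s2, 2000001, #)
  read 2, top #: go to s2, push B# → (s2, 000001, B#)
  read 0, top B: go to s1, push BB → (s1, 00001, BB#)
  read 0, top B: go to s0, push ε → (s0, 0001, B#)
  read 0, top B: go to s2, push BB → (s2, 001, BB#)
  read 0, top B: go to s1, push BB → (s1, 01, BBB#)
  read 0, top B: go to s0, push ε → (s0, 1, BB#)
  read 1, top B: go to s0, push ε → (s0, ε, B#)
All input consumed in state s0 with stack B#.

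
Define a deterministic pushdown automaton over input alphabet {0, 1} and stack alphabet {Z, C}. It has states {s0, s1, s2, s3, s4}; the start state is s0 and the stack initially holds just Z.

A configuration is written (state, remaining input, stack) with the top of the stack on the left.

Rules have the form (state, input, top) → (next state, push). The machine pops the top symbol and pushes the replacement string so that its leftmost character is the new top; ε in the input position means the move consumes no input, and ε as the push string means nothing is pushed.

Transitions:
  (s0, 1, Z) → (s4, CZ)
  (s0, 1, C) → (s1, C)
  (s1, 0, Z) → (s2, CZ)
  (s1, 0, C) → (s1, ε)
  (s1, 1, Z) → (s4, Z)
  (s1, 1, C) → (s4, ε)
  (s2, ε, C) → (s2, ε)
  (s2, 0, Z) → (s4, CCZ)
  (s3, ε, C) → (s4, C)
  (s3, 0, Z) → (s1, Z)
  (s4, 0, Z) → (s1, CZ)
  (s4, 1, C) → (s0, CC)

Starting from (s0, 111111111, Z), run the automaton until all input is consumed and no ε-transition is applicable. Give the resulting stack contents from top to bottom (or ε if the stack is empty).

(s0, 111111111, Z)
  read 1, top Z: go to s4, push CZ → (s4, 11111111, CZ)
  read 1, top C: go to s0, push CC → (s0, 1111111, CCZ)
  read 1, top C: go to s1, push C → (s1, 111111, CCZ)
  read 1, top C: go to s4, push ε → (s4, 11111, CZ)
  read 1, top C: go to s0, push CC → (s0, 1111, CCZ)
  read 1, top C: go to s1, push C → (s1, 111, CCZ)
  read 1, top C: go to s4, push ε → (s4, 11, CZ)
  read 1, top C: go to s0, push CC → (s0, 1, CCZ)
  read 1, top C: go to s1, push C → (s1, ε, CCZ)
All input consumed in state s1 with stack CCZ.

CCZ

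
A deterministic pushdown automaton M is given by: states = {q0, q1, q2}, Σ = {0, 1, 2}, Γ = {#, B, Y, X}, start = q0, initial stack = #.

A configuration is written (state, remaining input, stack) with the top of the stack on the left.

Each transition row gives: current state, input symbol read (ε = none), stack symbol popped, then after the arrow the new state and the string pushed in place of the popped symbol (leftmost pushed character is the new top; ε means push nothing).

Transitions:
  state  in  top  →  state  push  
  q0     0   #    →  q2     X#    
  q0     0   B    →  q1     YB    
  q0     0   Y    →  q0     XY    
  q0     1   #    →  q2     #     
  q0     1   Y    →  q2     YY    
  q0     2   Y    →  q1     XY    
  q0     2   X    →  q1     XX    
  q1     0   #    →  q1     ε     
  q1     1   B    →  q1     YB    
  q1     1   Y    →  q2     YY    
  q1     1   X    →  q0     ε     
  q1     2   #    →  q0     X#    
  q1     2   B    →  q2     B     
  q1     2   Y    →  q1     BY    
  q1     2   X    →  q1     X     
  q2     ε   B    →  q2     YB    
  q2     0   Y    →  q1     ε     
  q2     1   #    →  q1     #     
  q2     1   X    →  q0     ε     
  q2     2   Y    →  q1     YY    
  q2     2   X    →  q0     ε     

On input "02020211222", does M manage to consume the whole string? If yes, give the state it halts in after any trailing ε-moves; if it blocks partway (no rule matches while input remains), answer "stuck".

q1

(q0, 02020211222, #) ⊢ (q2, 2020211222, X#) ⊢ (q0, 020211222, #) ⊢ (q2, 20211222, X#) ⊢ (q0, 0211222, #) ⊢ (q2, 211222, X#) ⊢ (q0, 11222, #) ⊢ (q2, 1222, #) ⊢ (q1, 222, #) ⊢ (q0, 22, X#) ⊢ (q1, 2, XX#) ⊢ (q1, ε, XX#)
All input consumed; M is in state q1.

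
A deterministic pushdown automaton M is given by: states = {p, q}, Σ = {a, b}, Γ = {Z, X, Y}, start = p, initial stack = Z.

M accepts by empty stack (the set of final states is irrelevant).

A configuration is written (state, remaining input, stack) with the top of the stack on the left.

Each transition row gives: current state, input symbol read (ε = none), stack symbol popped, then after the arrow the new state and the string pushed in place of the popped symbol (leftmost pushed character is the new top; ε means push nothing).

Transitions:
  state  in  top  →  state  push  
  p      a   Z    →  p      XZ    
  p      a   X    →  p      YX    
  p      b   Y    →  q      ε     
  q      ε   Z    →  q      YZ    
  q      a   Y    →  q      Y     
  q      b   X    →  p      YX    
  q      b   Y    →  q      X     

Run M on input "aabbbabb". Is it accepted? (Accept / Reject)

(p, aabbbabb, Z)
  read a, top Z: go to p, push XZ → (p, abbbabb, XZ)
  read a, top X: go to p, push YX → (p, bbbabb, YXZ)
  read b, top Y: go to q, push ε → (q, bbabb, XZ)
  read b, top X: go to p, push YX → (p, babb, YXZ)
  read b, top Y: go to q, push ε → (q, abb, XZ)
No transition applies at (q, abb, XZ); input not fully consumed.

Reject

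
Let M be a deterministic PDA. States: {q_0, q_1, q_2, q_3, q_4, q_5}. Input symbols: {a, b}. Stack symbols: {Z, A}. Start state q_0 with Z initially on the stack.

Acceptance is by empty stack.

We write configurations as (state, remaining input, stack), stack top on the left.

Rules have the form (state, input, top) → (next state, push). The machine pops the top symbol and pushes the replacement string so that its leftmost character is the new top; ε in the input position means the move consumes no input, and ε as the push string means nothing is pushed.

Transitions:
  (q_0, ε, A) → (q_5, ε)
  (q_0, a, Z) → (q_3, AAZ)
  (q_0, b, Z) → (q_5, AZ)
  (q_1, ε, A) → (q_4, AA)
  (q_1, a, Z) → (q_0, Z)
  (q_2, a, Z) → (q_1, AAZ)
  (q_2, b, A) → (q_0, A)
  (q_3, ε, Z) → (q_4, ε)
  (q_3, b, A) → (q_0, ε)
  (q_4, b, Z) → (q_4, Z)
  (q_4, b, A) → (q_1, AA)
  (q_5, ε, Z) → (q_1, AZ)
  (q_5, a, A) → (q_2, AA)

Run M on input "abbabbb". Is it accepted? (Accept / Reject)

Reject

(q_0, abbabbb, Z) ⊢ (q_3, bbabbb, AAZ) ⊢ (q_0, babbb, AZ) ⊢ (q_5, babbb, Z) ⊢ (q_1, babbb, AZ) ⊢ (q_4, babbb, AAZ) ⊢ (q_1, abbb, AAAZ) ⊢ (q_4, abbb, AAAAZ)
No transition applies at (q_4, abbb, AAAAZ); input not fully consumed.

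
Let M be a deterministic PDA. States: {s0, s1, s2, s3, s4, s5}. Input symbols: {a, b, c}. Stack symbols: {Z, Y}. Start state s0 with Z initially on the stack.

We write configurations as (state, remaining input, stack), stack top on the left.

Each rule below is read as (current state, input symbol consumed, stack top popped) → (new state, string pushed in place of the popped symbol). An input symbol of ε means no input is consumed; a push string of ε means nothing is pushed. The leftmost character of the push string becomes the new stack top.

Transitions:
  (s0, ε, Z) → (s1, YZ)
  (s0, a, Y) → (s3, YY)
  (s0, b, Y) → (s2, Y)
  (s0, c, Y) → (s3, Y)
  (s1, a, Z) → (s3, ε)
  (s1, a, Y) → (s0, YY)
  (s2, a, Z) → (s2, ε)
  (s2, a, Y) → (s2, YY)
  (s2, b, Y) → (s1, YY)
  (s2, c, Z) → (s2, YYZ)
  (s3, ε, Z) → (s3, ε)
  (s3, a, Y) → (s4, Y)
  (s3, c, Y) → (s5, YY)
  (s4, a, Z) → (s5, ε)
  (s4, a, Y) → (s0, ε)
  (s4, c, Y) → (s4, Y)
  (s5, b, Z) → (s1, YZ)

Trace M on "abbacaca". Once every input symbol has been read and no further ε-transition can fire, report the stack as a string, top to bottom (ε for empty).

(s0, abbacaca, Z)
  ε-move, top Z: go to s1, push YZ → (s1, abbacaca, YZ)
  read a, top Y: go to s0, push YY → (s0, bbacaca, YYZ)
  read b, top Y: go to s2, push Y → (s2, bacaca, YYZ)
  read b, top Y: go to s1, push YY → (s1, acaca, YYYZ)
  read a, top Y: go to s0, push YY → (s0, caca, YYYYZ)
  read c, top Y: go to s3, push Y → (s3, aca, YYYYZ)
  read a, top Y: go to s4, push Y → (s4, ca, YYYYZ)
  read c, top Y: go to s4, push Y → (s4, a, YYYYZ)
  read a, top Y: go to s0, push ε → (s0, ε, YYYZ)
All input consumed in state s0 with stack YYYZ.

YYYZ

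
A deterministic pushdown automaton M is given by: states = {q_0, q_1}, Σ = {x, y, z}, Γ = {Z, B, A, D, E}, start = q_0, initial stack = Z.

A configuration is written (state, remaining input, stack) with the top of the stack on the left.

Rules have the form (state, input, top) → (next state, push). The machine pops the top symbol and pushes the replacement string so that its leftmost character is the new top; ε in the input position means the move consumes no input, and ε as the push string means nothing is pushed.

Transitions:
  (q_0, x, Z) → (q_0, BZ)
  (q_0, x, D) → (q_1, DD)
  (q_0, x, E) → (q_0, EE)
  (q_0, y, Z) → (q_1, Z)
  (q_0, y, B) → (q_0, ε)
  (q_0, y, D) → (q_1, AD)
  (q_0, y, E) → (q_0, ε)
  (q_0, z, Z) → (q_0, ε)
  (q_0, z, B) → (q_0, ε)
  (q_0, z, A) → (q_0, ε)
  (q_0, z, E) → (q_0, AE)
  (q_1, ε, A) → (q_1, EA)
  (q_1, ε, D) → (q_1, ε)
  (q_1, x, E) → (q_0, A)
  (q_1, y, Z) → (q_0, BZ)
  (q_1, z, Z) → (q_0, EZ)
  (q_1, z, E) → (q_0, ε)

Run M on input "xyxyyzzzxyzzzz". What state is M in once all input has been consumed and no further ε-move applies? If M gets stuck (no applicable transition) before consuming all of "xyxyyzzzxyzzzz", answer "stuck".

q_0

(q_0, xyxyyzzzxyzzzz, Z) ⊢ (q_0, yxyyzzzxyzzzz, BZ) ⊢ (q_0, xyyzzzxyzzzz, Z) ⊢ (q_0, yyzzzxyzzzz, BZ) ⊢ (q_0, yzzzxyzzzz, Z) ⊢ (q_1, zzzxyzzzz, Z) ⊢ (q_0, zzxyzzzz, EZ) ⊢ (q_0, zxyzzzz, AEZ) ⊢ (q_0, xyzzzz, EZ) ⊢ (q_0, yzzzz, EEZ) ⊢ (q_0, zzzz, EZ) ⊢ (q_0, zzz, AEZ) ⊢ (q_0, zz, EZ) ⊢ (q_0, z, AEZ) ⊢ (q_0, ε, EZ)
All input consumed; M is in state q_0.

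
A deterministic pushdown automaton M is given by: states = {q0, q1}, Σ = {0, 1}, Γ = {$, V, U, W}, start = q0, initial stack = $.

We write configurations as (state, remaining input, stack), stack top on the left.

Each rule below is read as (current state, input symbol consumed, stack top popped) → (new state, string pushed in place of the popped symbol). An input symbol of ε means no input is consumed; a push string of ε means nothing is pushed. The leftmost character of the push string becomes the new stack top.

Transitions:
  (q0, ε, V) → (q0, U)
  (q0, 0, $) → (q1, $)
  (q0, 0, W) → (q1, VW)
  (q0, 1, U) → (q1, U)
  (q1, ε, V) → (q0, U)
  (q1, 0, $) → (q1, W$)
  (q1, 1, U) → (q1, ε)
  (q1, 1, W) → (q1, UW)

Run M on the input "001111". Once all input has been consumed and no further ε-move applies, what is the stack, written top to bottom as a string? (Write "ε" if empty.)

(q0, 001111, $)
  read 0, top $: go to q1, push $ → (q1, 01111, $)
  read 0, top $: go to q1, push W$ → (q1, 1111, W$)
  read 1, top W: go to q1, push UW → (q1, 111, UW$)
  read 1, top U: go to q1, push ε → (q1, 11, W$)
  read 1, top W: go to q1, push UW → (q1, 1, UW$)
  read 1, top U: go to q1, push ε → (q1, ε, W$)
All input consumed in state q1 with stack W$.

W$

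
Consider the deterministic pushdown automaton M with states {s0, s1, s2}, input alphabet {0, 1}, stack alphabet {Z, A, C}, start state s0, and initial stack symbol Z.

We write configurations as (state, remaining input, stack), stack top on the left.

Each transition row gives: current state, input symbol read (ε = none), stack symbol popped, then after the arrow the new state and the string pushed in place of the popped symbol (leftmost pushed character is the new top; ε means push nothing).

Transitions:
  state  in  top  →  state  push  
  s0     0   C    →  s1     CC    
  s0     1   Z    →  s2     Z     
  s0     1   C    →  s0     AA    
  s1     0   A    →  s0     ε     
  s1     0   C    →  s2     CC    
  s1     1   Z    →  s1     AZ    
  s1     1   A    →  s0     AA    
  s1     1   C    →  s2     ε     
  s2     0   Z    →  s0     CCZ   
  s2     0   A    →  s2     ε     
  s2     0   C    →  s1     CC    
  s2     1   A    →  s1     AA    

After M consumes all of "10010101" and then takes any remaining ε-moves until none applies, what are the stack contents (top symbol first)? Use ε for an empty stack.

CCZ

(s0, 10010101, Z) ⊢ (s2, 0010101, Z) ⊢ (s0, 010101, CCZ) ⊢ (s1, 10101, CCCZ) ⊢ (s2, 0101, CCZ) ⊢ (s1, 101, CCCZ) ⊢ (s2, 01, CCZ) ⊢ (s1, 1, CCCZ) ⊢ (s2, ε, CCZ)
All input consumed in state s2 with stack CCZ.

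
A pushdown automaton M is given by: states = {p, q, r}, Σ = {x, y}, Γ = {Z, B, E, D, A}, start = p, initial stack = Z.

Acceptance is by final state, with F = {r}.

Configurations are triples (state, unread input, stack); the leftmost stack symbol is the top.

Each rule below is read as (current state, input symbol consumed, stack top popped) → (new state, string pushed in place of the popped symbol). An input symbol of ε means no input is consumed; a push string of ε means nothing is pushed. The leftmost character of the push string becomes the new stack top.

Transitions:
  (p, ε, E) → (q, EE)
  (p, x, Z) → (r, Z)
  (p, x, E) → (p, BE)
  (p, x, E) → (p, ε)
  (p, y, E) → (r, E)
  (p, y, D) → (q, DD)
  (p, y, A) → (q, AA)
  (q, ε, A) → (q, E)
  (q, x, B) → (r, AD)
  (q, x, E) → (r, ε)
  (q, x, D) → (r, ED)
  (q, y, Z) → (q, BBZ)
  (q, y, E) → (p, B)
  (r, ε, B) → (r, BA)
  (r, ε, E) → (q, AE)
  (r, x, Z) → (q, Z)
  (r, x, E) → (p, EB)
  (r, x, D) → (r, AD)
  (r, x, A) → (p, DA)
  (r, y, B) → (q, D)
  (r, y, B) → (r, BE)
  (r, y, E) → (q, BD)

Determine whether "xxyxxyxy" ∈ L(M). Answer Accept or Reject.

Reject

No computation consumes all input and reaches a final state.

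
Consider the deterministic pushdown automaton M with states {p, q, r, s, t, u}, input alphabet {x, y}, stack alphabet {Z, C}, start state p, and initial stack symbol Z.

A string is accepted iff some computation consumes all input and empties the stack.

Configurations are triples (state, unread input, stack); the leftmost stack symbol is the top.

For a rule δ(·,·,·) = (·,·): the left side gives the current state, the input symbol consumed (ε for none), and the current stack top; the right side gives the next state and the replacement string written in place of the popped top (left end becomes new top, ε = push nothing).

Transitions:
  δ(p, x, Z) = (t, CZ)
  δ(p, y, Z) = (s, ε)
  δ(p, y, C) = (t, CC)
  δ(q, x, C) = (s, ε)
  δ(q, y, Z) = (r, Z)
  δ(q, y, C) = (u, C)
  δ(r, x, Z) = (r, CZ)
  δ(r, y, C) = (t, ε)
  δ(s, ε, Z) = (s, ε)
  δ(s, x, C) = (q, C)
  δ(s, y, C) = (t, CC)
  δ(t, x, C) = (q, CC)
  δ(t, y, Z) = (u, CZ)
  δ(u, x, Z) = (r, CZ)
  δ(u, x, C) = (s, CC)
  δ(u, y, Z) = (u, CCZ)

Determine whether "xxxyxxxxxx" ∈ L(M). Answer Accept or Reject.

Accept

(p, xxxyxxxxxx, Z)
  read x, top Z: go to t, push CZ → (t, xxyxxxxxx, CZ)
  read x, top C: go to q, push CC → (q, xyxxxxxx, CCZ)
  read x, top C: go to s, push ε → (s, yxxxxxx, CZ)
  read y, top C: go to t, push CC → (t, xxxxxx, CCZ)
  read x, top C: go to q, push CC → (q, xxxxx, CCCZ)
  read x, top C: go to s, push ε → (s, xxxx, CCZ)
  read x, top C: go to q, push C → (q, xxx, CCZ)
  read x, top C: go to s, push ε → (s, xx, CZ)
  read x, top C: go to q, push C → (q, x, CZ)
  read x, top C: go to s, push ε → (s, ε, Z)
  ε-move, top Z: go to s, push ε → (s, ε, ε)
All input consumed and the stack is empty.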